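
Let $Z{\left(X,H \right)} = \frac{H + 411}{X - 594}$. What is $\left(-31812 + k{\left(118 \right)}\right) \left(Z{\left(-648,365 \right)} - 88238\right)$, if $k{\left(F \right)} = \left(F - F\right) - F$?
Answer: $\frac{1749642218980}{621} \approx 2.8175 \cdot 10^{9}$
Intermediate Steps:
$Z{\left(X,H \right)} = \frac{411 + H}{-594 + X}$
$k{\left(F \right)} = - F$ ($k{\left(F \right)} = 0 - F = - F$)
$\left(-31812 + k{\left(118 \right)}\right) \left(Z{\left(-648,365 \right)} - 88238\right) = \left(-31812 - 118\right) \left(\frac{411 + 365}{-594 - 648} - 88238\right) = \left(-31812 - 118\right) \left(\frac{1}{-1242} \cdot 776 - 88238\right) = - 31930 \left(\left(- \frac{1}{1242}\right) 776 - 88238\right) = - 31930 \left(- \frac{388}{621} - 88238\right) = \left(-31930\right) \left(- \frac{54796186}{621}\right) = \frac{1749642218980}{621}$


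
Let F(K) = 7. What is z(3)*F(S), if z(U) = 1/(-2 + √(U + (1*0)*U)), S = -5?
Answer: -14 - 7*√3 ≈ -26.124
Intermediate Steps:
z(U) = 1/(-2 + √U) (z(U) = 1/(-2 + √(U + 0*U)) = 1/(-2 + √(U + 0)) = 1/(-2 + √U))
z(3)*F(S) = 7/(-2 + √3)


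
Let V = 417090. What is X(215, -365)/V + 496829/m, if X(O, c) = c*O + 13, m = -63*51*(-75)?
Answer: 6277167572/3350275425 ≈ 1.8736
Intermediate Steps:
m = 240975 (m = -3213*(-75) = 240975)
X(O, c) = 13 + O*c (X(O, c) = O*c + 13 = 13 + O*c)
X(215, -365)/V + 496829/m = (13 + 215*(-365))/417090 + 496829/240975 = (13 - 78475)*(1/417090) + 496829*(1/240975) = -78462*1/417090 + 496829/240975 = -13077/69515 + 496829/240975 = 6277167572/3350275425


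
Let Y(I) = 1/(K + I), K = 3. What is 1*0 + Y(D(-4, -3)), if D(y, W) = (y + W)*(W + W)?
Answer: 1/45 ≈ 0.022222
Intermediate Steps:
D(y, W) = 2*W*(W + y) (D(y, W) = (W + y)*(2*W) = 2*W*(W + y))
Y(I) = 1/(3 + I)
1*0 + Y(D(-4, -3)) = 1*0 + 1/(3 + 2*(-3)*(-3 - 4)) = 0 + 1/(3 + 2*(-3)*(-7)) = 0 + 1/(3 + 42) = 0 + 1/45 = 1/45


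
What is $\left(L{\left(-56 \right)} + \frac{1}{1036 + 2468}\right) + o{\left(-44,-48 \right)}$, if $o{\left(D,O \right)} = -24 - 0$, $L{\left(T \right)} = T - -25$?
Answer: $- \frac{192719}{3504} \approx -55.0$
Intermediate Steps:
$L{\left(T \right)} = 25 + T$ ($L{\left(T \right)} = T + 25 = 25 + T$)
$o{\left(D,O \right)} = -24$ ($o{\left(D,O \right)} = -24 + 0 = -24$)
$\left(L{\left(-56 \right)} + \frac{1}{1036 + 2468}\right) + o{\left(-44,-48 \right)} = \left(\left(25 - 56\right) + \frac{1}{1036 + 2468}\right) - 24 = \left(-31 + \frac{1}{3504}\right) - 24 = - \frac{108623}{3504} - 24 = - \frac{192719}{3504}$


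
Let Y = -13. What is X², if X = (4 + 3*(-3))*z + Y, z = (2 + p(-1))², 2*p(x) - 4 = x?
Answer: 88209/16 ≈ 5513.1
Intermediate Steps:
p(x) = 2 + x/2
z = 49/4 (z = (2 + (2 + (½)*(-1)))² = (2 + (2 - ½))² = (2 + 3/2)² = (7/2)² = 49/4 ≈ 12.250)
X = -297/4 (X = (4 + 3*(-3))*(49/4) - 13 = (4 - 9)*(49/4) - 13 = -5*49/4 - 13 = -245/4 - 13 = -297/4 ≈ -74.250)
X² = (-297/4)² = 88209/16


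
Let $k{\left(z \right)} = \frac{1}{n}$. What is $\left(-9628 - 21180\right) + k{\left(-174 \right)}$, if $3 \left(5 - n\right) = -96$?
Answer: $- \frac{1139895}{37} \approx -30808.0$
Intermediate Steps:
$n = 37$ ($n = 5 - -32 = 5 + 32 = 37$)
$k{\left(z \right)} = \frac{1}{37}$
$\left(-9628 - 21180\right) + k{\left(-174 \right)} = \left(-9628 - 21180\right) + \frac{1}{37} = -30808 + \frac{1}{37} = - \frac{1139895}{37}$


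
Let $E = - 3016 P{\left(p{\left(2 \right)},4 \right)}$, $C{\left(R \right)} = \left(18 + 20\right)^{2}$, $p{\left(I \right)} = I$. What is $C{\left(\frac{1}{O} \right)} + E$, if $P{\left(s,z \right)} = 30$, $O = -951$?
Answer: $-89036$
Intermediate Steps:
$C{\left(R \right)} = 1444$ ($C{\left(R \right)} = 38^{2} = 1444$)
$E = -90480$ ($E = \left(-3016\right) 30 = -90480$)
$C{\left(\frac{1}{O} \right)} + E = 1444 - 90480 = -89036$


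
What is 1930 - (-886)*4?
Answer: 5474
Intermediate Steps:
1930 - (-886)*4 = 1930 - 1*(-3544) = 1930 + 3544 = 5474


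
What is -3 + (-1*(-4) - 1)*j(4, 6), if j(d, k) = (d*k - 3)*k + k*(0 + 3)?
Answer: 429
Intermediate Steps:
j(d, k) = 3*k + k*(-3 + d*k) (j(d, k) = (-3 + d*k)*k + k*3 = k*(-3 + d*k) + 3*k = 3*k + k*(-3 + d*k))
-3 + (-1*(-4) - 1)*j(4, 6) = -3 + (-1*(-4) - 1)*(4*6²) = -3 + (4 - 1)*(4*36) = -3 + 3*144 = -3 + 432 = 429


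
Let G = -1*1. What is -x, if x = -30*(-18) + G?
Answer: -539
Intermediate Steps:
G = -1
x = 539 (x = -30*(-18) - 1 = 540 - 1 = 539)
-x = -1*539 = -539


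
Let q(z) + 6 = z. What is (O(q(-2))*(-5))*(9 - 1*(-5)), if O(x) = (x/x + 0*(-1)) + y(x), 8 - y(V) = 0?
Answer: -630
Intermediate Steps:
y(V) = 8 (y(V) = 8 - 1*0 = 8 + 0 = 8)
q(z) = -6 + z
O(x) = 9 (O(x) = (x/x + 0*(-1)) + 8 = (1 + 0) + 8 = 1 + 8 = 9)
(O(q(-2))*(-5))*(9 - 1*(-5)) = (9*(-5))*(9 - 1*(-5)) = -45*(9 + 5) = -45*14 = -630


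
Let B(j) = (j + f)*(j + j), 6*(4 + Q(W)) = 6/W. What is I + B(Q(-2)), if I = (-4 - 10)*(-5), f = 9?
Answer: 59/2 ≈ 29.500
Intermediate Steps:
Q(W) = -4 + 1/W (Q(W) = -4 + (6/W)/6 = -4 + 1/W)
I = 70 (I = -14*(-5) = 70)
B(j) = 2*j*(9 + j) (B(j) = (j + 9)*(j + j) = (9 + j)*(2*j) = 2*j*(9 + j))
I + B(Q(-2)) = 70 + 2*(-4 + 1/(-2))*(9 + (-4 + 1/(-2))) = 70 + 2*(-4 - ½)*(9 + (-4 - ½)) = 70 + 2*(-9/2)*(9 - 9/2) = 70 + 2*(-9/2)*(9/2) = 70 - 81/2 = 59/2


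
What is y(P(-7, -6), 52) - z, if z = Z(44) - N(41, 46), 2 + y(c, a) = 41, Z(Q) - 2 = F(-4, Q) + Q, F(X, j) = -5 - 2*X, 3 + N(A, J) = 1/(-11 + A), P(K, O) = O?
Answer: -389/30 ≈ -12.967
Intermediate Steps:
N(A, J) = -3 + 1/(-11 + A)
Z(Q) = 5 + Q (Z(Q) = 2 + ((-5 - 2*(-4)) + Q) = 2 + ((-5 + 8) + Q) = 2 + (3 + Q) = 5 + Q)
y(c, a) = 39 (y(c, a) = -2 + 41 = 39)
z = 1559/30 (z = (5 + 44) - (34 - 3*41)/(-11 + 41) = 49 - (34 - 123)/30 = 49 - (-89)/30 = 49 - 1*(-89/30) = 49 + 89/30 = 1559/30 ≈ 51.967)
y(P(-7, -6), 52) - z = 39 - 1*1559/30 = 39 - 1559/30 = -389/30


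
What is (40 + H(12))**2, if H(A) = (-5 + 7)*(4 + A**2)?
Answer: 112896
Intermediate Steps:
H(A) = 8 + 2*A**2 (H(A) = 2*(4 + A**2) = 8 + 2*A**2)
(40 + H(12))**2 = (40 + (8 + 2*12**2))**2 = (40 + (8 + 2*144))**2 = (40 + (8 + 288))**2 = (40 + 296)**2 = 336**2 = 112896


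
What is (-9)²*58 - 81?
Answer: 4617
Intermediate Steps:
(-9)²*58 - 81 = 81*58 - 81 = 4698 - 81 = 4617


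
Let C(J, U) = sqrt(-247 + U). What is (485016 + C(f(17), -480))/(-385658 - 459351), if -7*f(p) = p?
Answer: -485016/845009 - I*sqrt(727)/845009 ≈ -0.57398 - 3.1908e-5*I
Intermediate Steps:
f(p) = -p/7
(485016 + C(f(17), -480))/(-385658 - 459351) = (485016 + sqrt(-247 - 480))/(-385658 - 459351) = (485016 + sqrt(-727))/(-845009) = (485016 + I*sqrt(727))*(-1/845009) = -485016/845009 - I*sqrt(727)/845009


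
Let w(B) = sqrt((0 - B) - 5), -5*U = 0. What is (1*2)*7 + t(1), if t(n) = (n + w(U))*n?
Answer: 15 + I*sqrt(5) ≈ 15.0 + 2.2361*I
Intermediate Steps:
U = 0 (U = -1/5*0 = 0)
w(B) = sqrt(-5 - B) (w(B) = sqrt(-B - 5) = sqrt(-5 - B))
t(n) = n*(n + I*sqrt(5)) (t(n) = (n + sqrt(-5 - 1*0))*n = (n + sqrt(-5 + 0))*n = (n + sqrt(-5))*n = (n + I*sqrt(5))*n = n*(n + I*sqrt(5)))
(1*2)*7 + t(1) = (1*2)*7 + 1*(1 + I*sqrt(5)) = 2*7 + (1 + I*sqrt(5)) = 14 + (1 + I*sqrt(5)) = 15 + I*sqrt(5)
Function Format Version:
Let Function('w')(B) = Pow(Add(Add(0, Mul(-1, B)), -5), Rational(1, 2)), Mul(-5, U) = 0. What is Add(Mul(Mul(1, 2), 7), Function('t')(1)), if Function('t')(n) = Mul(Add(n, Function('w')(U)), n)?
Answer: Add(15, Mul(I, Pow(5, Rational(1, 2)))) ≈ Add(15.000, Mul(2.2361, I))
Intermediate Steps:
U = 0 (U = Mul(Rational(-1, 5), 0) = 0)
Function('w')(B) = Pow(Add(-5, Mul(-1, B)), Rational(1, 2)) (Function('w')(B) = Pow(Add(Mul(-1, B), -5), Rational(1, 2)) = Pow(Add(-5, Mul(-1, B)), Rational(1, 2)))
Function('t')(n) = Mul(n, Add(n, Mul(I, Pow(5, Rational(1, 2))))) (Function('t')(n) = Mul(Add(n, Pow(Add(-5, Mul(-1, 0)), Rational(1, 2))), n) = Mul(Add(n, Pow(Add(-5, 0), Rational(1, 2))), n) = Mul(Add(n, Pow(-5, Rational(1, 2))), n) = Mul(Add(n, Mul(I, Pow(5, Rational(1, 2)))), n) = Mul(n, Add(n, Mul(I, Pow(5, Rational(1, 2))))))
Add(Mul(Mul(1, 2), 7), Function('t')(1)) = Add(Mul(Mul(1, 2), 7), Mul(1, Add(1, Mul(I, Pow(5, Rational(1, 2)))))) = Add(Mul(2, 7), Add(1, Mul(I, Pow(5, Rational(1, 2))))) = Add(14, Add(1, Mul(I, Pow(5, Rational(1, 2))))) = Add(15, Mul(I, Pow(5, Rational(1, 2))))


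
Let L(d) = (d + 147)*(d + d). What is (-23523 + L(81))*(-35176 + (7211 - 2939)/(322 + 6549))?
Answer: -3241788291912/6871 ≈ -4.7181e+8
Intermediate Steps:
L(d) = 2*d*(147 + d) (L(d) = (147 + d)*(2*d) = 2*d*(147 + d))
(-23523 + L(81))*(-35176 + (7211 - 2939)/(322 + 6549)) = (-23523 + 2*81*(147 + 81))*(-35176 + (7211 - 2939)/(322 + 6549)) = (-23523 + 2*81*228)*(-35176 + 4272/6871) = (-23523 + 36936)*(-35176 + 4272*(1/6871)) = 13413*(-35176 + 4272/6871) = 13413*(-241690024/6871) = -3241788291912/6871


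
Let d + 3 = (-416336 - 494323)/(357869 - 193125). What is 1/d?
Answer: -164744/1404891 ≈ -0.11726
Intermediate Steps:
d = -1404891/164744 (d = -3 + (-416336 - 494323)/(357869 - 193125) = -3 - 910659/164744 = -1404891/164744 ≈ -8.5277)
1/d = 1/(-1404891/164744) = -164744/1404891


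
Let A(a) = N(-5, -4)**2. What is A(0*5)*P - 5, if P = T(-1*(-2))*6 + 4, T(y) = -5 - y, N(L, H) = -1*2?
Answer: -157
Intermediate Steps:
N(L, H) = -2
P = -38 (P = (-5 - (-1)*(-2))*6 + 4 = (-5 - 1*2)*6 + 4 = (-5 - 2)*6 + 4 = -7*6 + 4 = -42 + 4 = -38)
A(a) = 4 (A(a) = (-2)**2 = 4)
A(0*5)*P - 5 = 4*(-38) - 5 = -152 - 5 = -157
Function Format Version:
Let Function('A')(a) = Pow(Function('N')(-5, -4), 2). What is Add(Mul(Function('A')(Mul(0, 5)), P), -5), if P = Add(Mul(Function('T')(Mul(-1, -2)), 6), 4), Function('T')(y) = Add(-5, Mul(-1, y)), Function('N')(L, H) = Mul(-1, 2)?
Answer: -157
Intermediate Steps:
Function('N')(L, H) = -2
P = -38 (P = Add(Mul(Add(-5, Mul(-1, Mul(-1, -2))), 6), 4) = Add(Mul(Add(-5, Mul(-1, 2)), 6), 4) = Add(Mul(Add(-5, -2), 6), 4) = Add(Mul(-7, 6), 4) = Add(-42, 4) = -38)
Function('A')(a) = 4 (Function('A')(a) = Pow(-2, 2) = 4)
Add(Mul(Function('A')(Mul(0, 5)), P), -5) = Add(Mul(4, -38), -5) = Add(-152, -5) = -157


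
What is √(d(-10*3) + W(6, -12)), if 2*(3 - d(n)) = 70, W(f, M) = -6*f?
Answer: 2*I*√17 ≈ 8.2462*I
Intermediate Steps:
d(n) = -32 (d(n) = 3 - ½*70 = 3 - 35 = -32)
√(d(-10*3) + W(6, -12)) = √(-32 - 6*6) = √(-32 - 36) = √(-68) = 2*I*√17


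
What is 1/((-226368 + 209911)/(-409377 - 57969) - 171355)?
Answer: -467346/80082057373 ≈ -5.8358e-6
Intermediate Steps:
1/((-226368 + 209911)/(-409377 - 57969) - 171355) = 1/(-16457/(-467346) - 171355) = 1/(-16457*(-1/467346) - 171355) = 1/(16457/467346 - 171355) = 1/(-80082057373/467346) = -467346/80082057373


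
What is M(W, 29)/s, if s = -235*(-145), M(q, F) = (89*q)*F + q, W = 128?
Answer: 330496/34075 ≈ 9.6991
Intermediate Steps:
M(q, F) = q + 89*F*q (M(q, F) = 89*F*q + q = q + 89*F*q)
s = 34075
M(W, 29)/s = (128*(1 + 89*29))/34075 = (128*(1 + 2581))*(1/34075) = (128*2582)*(1/34075) = 330496*(1/34075) = 330496/34075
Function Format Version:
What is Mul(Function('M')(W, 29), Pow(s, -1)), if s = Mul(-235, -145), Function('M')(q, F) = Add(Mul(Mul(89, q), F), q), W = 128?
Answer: Rational(330496, 34075) ≈ 9.6991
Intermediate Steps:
Function('M')(q, F) = Add(q, Mul(89, F, q)) (Function('M')(q, F) = Add(Mul(89, F, q), q) = Add(q, Mul(89, F, q)))
s = 34075
Mul(Function('M')(W, 29), Pow(s, -1)) = Mul(Mul(128, Add(1, Mul(89, 29))), Pow(34075, -1)) = Mul(Mul(128, Add(1, 2581)), Rational(1, 34075)) = Mul(Mul(128, 2582), Rational(1, 34075)) = Mul(330496, Rational(1, 34075)) = Rational(330496, 34075)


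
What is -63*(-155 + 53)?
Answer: 6426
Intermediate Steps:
-63*(-155 + 53) = -63*(-102) = 6426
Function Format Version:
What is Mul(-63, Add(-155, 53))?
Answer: 6426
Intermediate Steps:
Mul(-63, Add(-155, 53)) = Mul(-63, -102) = 6426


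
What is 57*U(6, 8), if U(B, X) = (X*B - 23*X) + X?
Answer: -7296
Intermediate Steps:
U(B, X) = -22*X + B*X (U(B, X) = (B*X - 23*X) + X = (-23*X + B*X) + X = -22*X + B*X)
57*U(6, 8) = 57*(8*(-22 + 6)) = 57*(8*(-16)) = 57*(-128) = -7296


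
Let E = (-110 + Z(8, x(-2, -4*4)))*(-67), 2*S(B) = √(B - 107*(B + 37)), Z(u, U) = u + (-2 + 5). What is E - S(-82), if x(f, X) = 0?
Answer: 6633 - √4733/2 ≈ 6598.6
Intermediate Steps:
Z(u, U) = 3 + u (Z(u, U) = u + 3 = 3 + u)
S(B) = √(-3959 - 106*B)/2 (S(B) = √(B - 107*(B + 37))/2 = √(B - 107*(37 + B))/2 = √(B + (-3959 - 107*B))/2 = √(-3959 - 106*B)/2)
E = 6633 (E = (-110 + (3 + 8))*(-67) = (-110 + 11)*(-67) = -99*(-67) = 6633)
E - S(-82) = 6633 - √(-3959 - 106*(-82))/2 = 6633 - √(-3959 + 8692)/2 = 6633 - √4733/2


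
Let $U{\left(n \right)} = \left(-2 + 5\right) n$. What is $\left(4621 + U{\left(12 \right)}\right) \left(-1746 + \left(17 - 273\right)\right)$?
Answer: $-9323314$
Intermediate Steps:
$U{\left(n \right)} = 3 n$
$\left(4621 + U{\left(12 \right)}\right) \left(-1746 + \left(17 - 273\right)\right) = \left(4621 + 3 \cdot 12\right) \left(-1746 + \left(17 - 273\right)\right) = \left(4621 + 36\right) \left(-1746 + \left(17 - 273\right)\right) = 4657 \left(-1746 - 256\right) = 4657 \left(-2002\right) = -9323314$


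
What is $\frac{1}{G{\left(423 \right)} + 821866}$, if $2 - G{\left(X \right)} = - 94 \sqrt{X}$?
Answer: $\frac{68489}{56288605983} - \frac{47 \sqrt{47}}{112577211966} \approx 1.2139 \cdot 10^{-6}$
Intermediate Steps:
$G{\left(X \right)} = 2 + 94 \sqrt{X}$ ($G{\left(X \right)} = 2 - - 94 \sqrt{X} = 2 + 94 \sqrt{X}$)
$\frac{1}{G{\left(423 \right)} + 821866} = \frac{1}{\left(2 + 94 \sqrt{423}\right) + 821866} = \frac{1}{\left(2 + 94 \cdot 3 \sqrt{47}\right) + 821866} = \frac{1}{\left(2 + 282 \sqrt{47}\right) + 821866} = \frac{1}{821868 + 282 \sqrt{47}}$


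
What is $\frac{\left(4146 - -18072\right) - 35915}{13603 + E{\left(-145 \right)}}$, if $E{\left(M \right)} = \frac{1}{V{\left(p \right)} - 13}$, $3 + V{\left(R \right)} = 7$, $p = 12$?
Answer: $- \frac{123273}{122426} \approx -1.0069$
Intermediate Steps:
$V{\left(R \right)} = 4$ ($V{\left(R \right)} = -3 + 7 = 4$)
$E{\left(M \right)} = - \frac{1}{9}$ ($E{\left(M \right)} = \frac{1}{4 - 13} = \frac{1}{-9} = - \frac{1}{9}$)
$\frac{\left(4146 - -18072\right) - 35915}{13603 + E{\left(-145 \right)}} = \frac{\left(4146 - -18072\right) - 35915}{13603 - \frac{1}{9}} = \frac{\left(4146 + 18072\right) - 35915}{\frac{122426}{9}} = \left(22218 - 35915\right) \frac{9}{122426} = \left(-13697\right) \frac{9}{122426} = - \frac{123273}{122426}$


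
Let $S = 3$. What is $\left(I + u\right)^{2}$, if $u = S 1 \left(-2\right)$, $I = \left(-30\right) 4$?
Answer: $15876$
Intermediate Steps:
$I = -120$
$u = -6$ ($u = 3 \cdot 1 \left(-2\right) = 3 \left(-2\right) = -6$)
$\left(I + u\right)^{2} = \left(-120 - 6\right)^{2} = \left(-126\right)^{2} = 15876$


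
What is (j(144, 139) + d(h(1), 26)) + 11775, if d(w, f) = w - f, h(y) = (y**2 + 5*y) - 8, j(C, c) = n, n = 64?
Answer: 11811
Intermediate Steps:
j(C, c) = 64
h(y) = -8 + y**2 + 5*y
(j(144, 139) + d(h(1), 26)) + 11775 = (64 + ((-8 + 1**2 + 5*1) - 1*26)) + 11775 = (64 + ((-8 + 1 + 5) - 26)) + 11775 = (64 + (-2 - 26)) + 11775 = (64 - 28) + 11775 = 36 + 11775 = 11811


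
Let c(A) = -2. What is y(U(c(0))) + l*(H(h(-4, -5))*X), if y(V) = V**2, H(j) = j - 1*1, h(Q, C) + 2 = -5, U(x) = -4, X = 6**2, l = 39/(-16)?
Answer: 718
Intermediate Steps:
l = -39/16 (l = 39*(-1/16) = -39/16 ≈ -2.4375)
X = 36
h(Q, C) = -7 (h(Q, C) = -2 - 5 = -7)
H(j) = -1 + j (H(j) = j - 1 = -1 + j)
y(U(c(0))) + l*(H(h(-4, -5))*X) = (-4)**2 - 39*(-1 - 7)*36/16 = 16 - (-39)*36/2 = 16 - 39/16*(-288) = 16 + 702 = 718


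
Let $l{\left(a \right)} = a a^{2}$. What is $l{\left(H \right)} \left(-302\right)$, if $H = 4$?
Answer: $-19328$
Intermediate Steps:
$l{\left(a \right)} = a^{3}$
$l{\left(H \right)} \left(-302\right) = 4^{3} \left(-302\right) = 64 \left(-302\right) = -19328$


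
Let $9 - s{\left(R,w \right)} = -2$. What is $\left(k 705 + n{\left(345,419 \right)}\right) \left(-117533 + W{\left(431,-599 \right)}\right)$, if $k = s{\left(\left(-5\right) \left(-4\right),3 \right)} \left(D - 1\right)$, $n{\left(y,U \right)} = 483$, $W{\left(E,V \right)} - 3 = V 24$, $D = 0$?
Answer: $959220432$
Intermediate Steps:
$W{\left(E,V \right)} = 3 + 24 V$ ($W{\left(E,V \right)} = 3 + V 24 = 3 + 24 V$)
$s{\left(R,w \right)} = 11$ ($s{\left(R,w \right)} = 9 - -2 = 9 + 2 = 11$)
$k = -11$ ($k = 11 \left(0 - 1\right) = 11 \left(-1\right) = -11$)
$\left(k 705 + n{\left(345,419 \right)}\right) \left(-117533 + W{\left(431,-599 \right)}\right) = \left(\left(-11\right) 705 + 483\right) \left(-117533 + \left(3 + 24 \left(-599\right)\right)\right) = \left(-7755 + 483\right) \left(-117533 + \left(3 - 14376\right)\right) = - 7272 \left(-117533 - 14373\right) = \left(-7272\right) \left(-131906\right) = 959220432$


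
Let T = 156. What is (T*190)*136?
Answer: 4031040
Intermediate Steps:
(T*190)*136 = (156*190)*136 = 29640*136 = 4031040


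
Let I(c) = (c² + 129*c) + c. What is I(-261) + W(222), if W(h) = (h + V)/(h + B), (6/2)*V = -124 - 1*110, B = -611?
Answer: 13300155/389 ≈ 34191.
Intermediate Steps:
V = -78 (V = (-124 - 1*110)/3 = (-124 - 110)/3 = (⅓)*(-234) = -78)
W(h) = (-78 + h)/(-611 + h) (W(h) = (h - 78)/(h - 611) = (-78 + h)/(-611 + h))
I(c) = c² + 130*c
I(-261) + W(222) = -261*(130 - 261) + (-78 + 222)/(-611 + 222) = -261*(-131) + 144/(-389) = 34191 - 1/389*144 = 34191 - 144/389 = 13300155/389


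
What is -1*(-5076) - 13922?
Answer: -8846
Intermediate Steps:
-1*(-5076) - 13922 = 5076 - 13922 = -8846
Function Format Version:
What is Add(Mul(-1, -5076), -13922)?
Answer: -8846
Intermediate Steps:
Add(Mul(-1, -5076), -13922) = Add(5076, -13922) = -8846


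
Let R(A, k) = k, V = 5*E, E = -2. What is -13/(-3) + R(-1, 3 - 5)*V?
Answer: 73/3 ≈ 24.333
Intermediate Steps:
V = -10 (V = 5*(-2) = -10)
-13/(-3) + R(-1, 3 - 5)*V = -13/(-3) + (3 - 5)*(-10) = -13*(-⅓) - 2*(-10) = 13/3 + 20 = 73/3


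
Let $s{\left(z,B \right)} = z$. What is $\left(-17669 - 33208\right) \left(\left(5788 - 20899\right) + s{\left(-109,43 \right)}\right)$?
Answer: $774347940$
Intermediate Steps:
$\left(-17669 - 33208\right) \left(\left(5788 - 20899\right) + s{\left(-109,43 \right)}\right) = \left(-17669 - 33208\right) \left(\left(5788 - 20899\right) - 109\right) = - 50877 \left(-15111 - 109\right) = \left(-50877\right) \left(-15220\right) = 774347940$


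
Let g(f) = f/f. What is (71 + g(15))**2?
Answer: 5184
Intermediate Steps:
g(f) = 1
(71 + g(15))**2 = (71 + 1)**2 = 72**2 = 5184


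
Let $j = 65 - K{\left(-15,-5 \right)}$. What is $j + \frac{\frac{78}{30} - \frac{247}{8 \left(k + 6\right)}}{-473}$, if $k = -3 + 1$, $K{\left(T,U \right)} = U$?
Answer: $\frac{5298419}{75680} \approx 70.011$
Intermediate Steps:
$k = -2$
$j = 70$ ($j = 65 - -5 = 65 + 5 = 70$)
$j + \frac{\frac{78}{30} - \frac{247}{8 \left(k + 6\right)}}{-473} = 70 + \frac{\frac{78}{30} - \frac{247}{8 \left(-2 + 6\right)}}{-473} = 70 + \left(78 \cdot \frac{1}{30} - \frac{247}{8 \cdot 4}\right) \left(- \frac{1}{473}\right) = 70 + \left(\frac{13}{5} - \frac{247}{32}\right) \left(- \frac{1}{473}\right) = 70 - - \frac{819}{75680} = 70 + \frac{819}{75680} = \frac{5298419}{75680}$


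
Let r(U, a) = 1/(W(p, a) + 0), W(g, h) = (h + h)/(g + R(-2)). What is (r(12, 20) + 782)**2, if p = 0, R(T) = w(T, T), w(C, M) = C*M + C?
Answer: 244640881/400 ≈ 6.1160e+5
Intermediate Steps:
w(C, M) = C + C*M
R(T) = T*(1 + T)
W(g, h) = 2*h/(2 + g) (W(g, h) = (h + h)/(g - 2*(1 - 2)) = (2*h)/(g - 2*(-1)) = (2*h)/(g + 2) = (2*h)/(2 + g) = 2*h/(2 + g))
r(U, a) = 1/a (r(U, a) = 1/(2*a/(2 + 0) + 0) = 1/(2*a/2 + 0) = 1/(2*a*(1/2) + 0) = 1/(a + 0) = 1/a)
(r(12, 20) + 782)**2 = (1/20 + 782)**2 = (15641/20)**2 = 244640881/400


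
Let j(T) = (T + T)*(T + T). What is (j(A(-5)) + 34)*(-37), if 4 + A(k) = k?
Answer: -13246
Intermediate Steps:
A(k) = -4 + k
j(T) = 4*T**2 (j(T) = (2*T)*(2*T) = 4*T**2)
(j(A(-5)) + 34)*(-37) = (4*(-4 - 5)**2 + 34)*(-37) = (4*(-9)**2 + 34)*(-37) = (4*81 + 34)*(-37) = (324 + 34)*(-37) = 358*(-37) = -13246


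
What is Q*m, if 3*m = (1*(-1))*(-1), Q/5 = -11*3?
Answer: -55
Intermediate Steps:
Q = -165 (Q = 5*(-11*3) = 5*(-33) = -165)
m = 1/3 (m = ((1*(-1))*(-1))/3 = (-1*(-1))/3 = (1/3)*1 = 1/3 ≈ 0.33333)
Q*m = -165*1/3 = -55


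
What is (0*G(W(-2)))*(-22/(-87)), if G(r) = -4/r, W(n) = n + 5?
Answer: 0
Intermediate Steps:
W(n) = 5 + n
(0*G(W(-2)))*(-22/(-87)) = (0*(-4/(5 - 2)))*(-22/(-87)) = (0*(-4/3))*(-22*(-1/87)) = (0*(-4*1/3))*(22/87) = (0*(-4/3))*(22/87) = 0*(22/87) = 0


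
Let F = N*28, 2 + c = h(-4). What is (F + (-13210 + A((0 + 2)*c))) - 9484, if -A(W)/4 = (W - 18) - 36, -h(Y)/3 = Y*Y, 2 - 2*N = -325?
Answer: -17500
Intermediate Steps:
N = 327/2 (N = 1 - ½*(-325) = 1 + 325/2 = 327/2 ≈ 163.50)
h(Y) = -3*Y² (h(Y) = -3*Y*Y = -3*Y²)
c = -50 (c = -2 - 3*(-4)² = -2 - 3*16 = -2 - 48 = -50)
A(W) = 216 - 4*W (A(W) = -4*((W - 18) - 36) = -4*((-18 + W) - 36) = -4*(-54 + W) = 216 - 4*W)
F = 4578 (F = (327/2)*28 = 4578)
(F + (-13210 + A((0 + 2)*c))) - 9484 = (4578 + (-13210 + (216 - 4*(0 + 2)*(-50)))) - 9484 = (4578 + (-13210 + (216 - 8*(-50)))) - 9484 = (4578 + (-13210 + (216 - 4*(-100)))) - 9484 = (4578 + (-13210 + (216 + 400))) - 9484 = (4578 + (-13210 + 616)) - 9484 = (4578 - 12594) - 9484 = -8016 - 9484 = -17500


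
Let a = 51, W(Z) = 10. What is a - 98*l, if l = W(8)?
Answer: -929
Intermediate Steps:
l = 10
a - 98*l = 51 - 98*10 = 51 - 980 = -929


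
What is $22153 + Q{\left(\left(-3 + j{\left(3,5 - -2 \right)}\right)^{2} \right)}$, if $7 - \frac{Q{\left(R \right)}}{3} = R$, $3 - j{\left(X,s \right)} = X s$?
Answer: $20851$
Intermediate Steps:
$j{\left(X,s \right)} = 3 - X s$
$Q{\left(R \right)} = 21 - 3 R$
$22153 + Q{\left(\left(-3 + j{\left(3,5 - -2 \right)}\right)^{2} \right)} = 22153 + \left(21 - 3 \left(-3 + \left(3 - 3 \left(5 - -2\right)\right)\right)^{2}\right) = 22153 + \left(21 - 3 \left(-3 + \left(3 - 3 \left(5 + 2\right)\right)\right)^{2}\right) = 22153 + \left(21 - 3 \left(-3 + \left(3 - 3 \cdot 7\right)\right)^{2}\right) = 22153 + \left(21 - 3 \left(-3 + \left(3 - 21\right)\right)^{2}\right) = 22153 + \left(21 - 3 \left(-3 - 18\right)^{2}\right) = 22153 + \left(21 - 3 \left(-21\right)^{2}\right) = 22153 + \left(21 - 1323\right) = 22153 - 1302 = 20851$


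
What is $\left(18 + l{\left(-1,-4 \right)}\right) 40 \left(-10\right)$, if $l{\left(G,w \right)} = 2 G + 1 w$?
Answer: $-4800$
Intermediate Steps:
$l{\left(G,w \right)} = w + 2 G$ ($l{\left(G,w \right)} = 2 G + w = w + 2 G$)
$\left(18 + l{\left(-1,-4 \right)}\right) 40 \left(-10\right) = \left(18 + \left(-4 + 2 \left(-1\right)\right)\right) 40 \left(-10\right) = \left(18 - 6\right) 40 \left(-10\right) = 12 \cdot 40 \left(-10\right) = 480 \left(-10\right) = -4800$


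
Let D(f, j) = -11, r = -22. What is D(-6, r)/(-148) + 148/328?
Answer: 3189/6068 ≈ 0.52554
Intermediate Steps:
D(-6, r)/(-148) + 148/328 = -11/(-148) + 148/328 = -11*(-1/148) + 148*(1/328) = 11/148 + 37/82 = 3189/6068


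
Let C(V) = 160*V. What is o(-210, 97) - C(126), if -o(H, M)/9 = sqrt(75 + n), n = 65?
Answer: -20160 - 18*sqrt(35) ≈ -20267.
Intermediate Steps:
o(H, M) = -18*sqrt(35) (o(H, M) = -9*sqrt(75 + 65) = -18*sqrt(35))
o(-210, 97) - C(126) = -18*sqrt(35) - 160*126 = -18*sqrt(35) - 1*20160 = -18*sqrt(35) - 20160 = -20160 - 18*sqrt(35)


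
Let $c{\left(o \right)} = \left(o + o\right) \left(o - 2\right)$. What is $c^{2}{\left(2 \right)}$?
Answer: $0$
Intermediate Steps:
$c{\left(o \right)} = 2 o \left(-2 + o\right)$
$c^{2}{\left(2 \right)} = \left(2 \cdot 2 \left(-2 + 2\right)\right)^{2} = \left(2 \cdot 2 \cdot 0\right)^{2} = 0^{2} = 0$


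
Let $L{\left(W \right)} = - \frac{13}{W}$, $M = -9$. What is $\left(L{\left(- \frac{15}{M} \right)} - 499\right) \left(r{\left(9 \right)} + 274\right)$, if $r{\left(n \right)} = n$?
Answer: $- \frac{717122}{5} \approx -1.4342 \cdot 10^{5}$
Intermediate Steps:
$\left(L{\left(- \frac{15}{M} \right)} - 499\right) \left(r{\left(9 \right)} + 274\right) = \left(- \frac{13}{\left(-15\right) \frac{1}{-9}} - 499\right) \left(9 + 274\right) = \left(- \frac{13}{\left(-15\right) \left(- \frac{1}{9}\right)} - 499\right) 283 = \left(- \frac{13}{\frac{5}{3}} - 499\right) 283 = \left(\left(-13\right) \frac{3}{5} - 499\right) 283 = \left(- \frac{39}{5} - 499\right) 283 = \left(- \frac{2534}{5}\right) 283 = - \frac{717122}{5}$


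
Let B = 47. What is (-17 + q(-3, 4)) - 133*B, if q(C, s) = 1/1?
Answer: -6267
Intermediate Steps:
q(C, s) = 1
(-17 + q(-3, 4)) - 133*B = (-17 + 1) - 133*47 = -16 - 6251 = -6267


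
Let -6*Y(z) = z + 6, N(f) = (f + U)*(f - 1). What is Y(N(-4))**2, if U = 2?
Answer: 64/9 ≈ 7.1111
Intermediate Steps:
N(f) = (-1 + f)*(2 + f) (N(f) = (f + 2)*(f - 1) = (2 + f)*(-1 + f) = (-1 + f)*(2 + f))
Y(z) = -1 - z/6 (Y(z) = -(z + 6)/6 = -(6 + z)/6 = -1 - z/6)
Y(N(-4))**2 = (-1 - (-2 - 4 + (-4)**2)/6)**2 = (-1 - (-2 - 4 + 16)/6)**2 = (-1 - 1/6*10)**2 = (-1 - 5/3)**2 = (-8/3)**2 = 64/9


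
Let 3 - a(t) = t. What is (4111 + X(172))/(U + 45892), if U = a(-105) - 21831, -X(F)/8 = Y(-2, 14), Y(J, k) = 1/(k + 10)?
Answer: 12332/72507 ≈ 0.17008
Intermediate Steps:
a(t) = 3 - t
Y(J, k) = 1/(10 + k)
X(F) = -⅓ (X(F) = -8/(10 + 14) = -8/24 = -8*1/24 = -⅓)
U = -21723 (U = (3 - 1*(-105)) - 21831 = (3 + 105) - 21831 = 108 - 21831 = -21723)
(4111 + X(172))/(U + 45892) = (4111 - ⅓)/(-21723 + 45892) = (12332/3)/24169 = (12332/3)*(1/24169) = 12332/72507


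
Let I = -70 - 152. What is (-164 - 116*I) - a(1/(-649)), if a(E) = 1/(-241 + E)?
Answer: 4002219729/156410 ≈ 25588.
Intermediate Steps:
I = -222
(-164 - 116*I) - a(1/(-649)) = (-164 - 116*(-222)) - 1/(-241 + 1/(-649)) = (-164 + 25752) - 1/(-241 - 1/649) = 25588 - 1/(-156410/649) = 25588 - 1*(-649/156410) = 25588 + 649/156410 = 4002219729/156410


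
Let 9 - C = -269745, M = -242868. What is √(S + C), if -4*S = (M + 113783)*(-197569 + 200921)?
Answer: 2*√27110746 ≈ 10414.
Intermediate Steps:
C = 269754 (C = 9 - 1*(-269745) = 9 + 269745 = 269754)
S = 108173230 (S = -(-242868 + 113783)*(-197569 + 200921)/4 = -(-129085)*3352/4 = -¼*(-432692920) = 108173230)
√(S + C) = √(108173230 + 269754) = √108442984 = 2*√27110746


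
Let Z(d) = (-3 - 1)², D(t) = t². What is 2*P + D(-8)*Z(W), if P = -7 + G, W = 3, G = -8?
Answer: 994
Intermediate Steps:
P = -15 (P = -7 - 8 = -15)
Z(d) = 16 (Z(d) = (-4)² = 16)
2*P + D(-8)*Z(W) = 2*(-15) + (-8)²*16 = -30 + 64*16 = -30 + 1024 = 994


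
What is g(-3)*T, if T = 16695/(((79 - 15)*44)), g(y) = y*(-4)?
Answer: 50085/704 ≈ 71.143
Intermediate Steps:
g(y) = -4*y
T = 16695/2816 (T = 16695/((64*44)) = 16695/2816 ≈ 5.9286)
g(-3)*T = -4*(-3)*(16695/2816) = 12*(16695/2816) = 50085/704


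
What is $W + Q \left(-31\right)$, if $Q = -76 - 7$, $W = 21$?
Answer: $2594$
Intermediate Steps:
$Q = -83$ ($Q = -76 - 7 = -83$)
$W + Q \left(-31\right) = 21 - -2573 = 21 + 2573 = 2594$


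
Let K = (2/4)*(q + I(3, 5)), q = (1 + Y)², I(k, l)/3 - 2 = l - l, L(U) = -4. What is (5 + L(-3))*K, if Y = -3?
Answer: 5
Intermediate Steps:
I(k, l) = 6 (I(k, l) = 6 + 3*(l - l) = 6 + 3*0 = 6 + 0 = 6)
q = 4 (q = (1 - 3)² = (-2)² = 4)
K = 5 (K = (2/4)*(4 + 6) = (2*(¼))*10 = (½)*10 = 5)
(5 + L(-3))*K = (5 - 4)*5 = 1*5 = 5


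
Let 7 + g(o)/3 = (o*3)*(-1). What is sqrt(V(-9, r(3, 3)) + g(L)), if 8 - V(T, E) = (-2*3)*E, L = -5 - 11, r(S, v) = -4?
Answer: sqrt(107) ≈ 10.344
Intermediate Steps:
L = -16
g(o) = -21 - 9*o (g(o) = -21 + 3*((o*3)*(-1)) = -21 + 3*((3*o)*(-1)) = -21 + 3*(-3*o) = -21 - 9*o)
V(T, E) = 8 + 6*E (V(T, E) = 8 - (-2*3)*E = 8 - (-6)*E = 8 + 6*E)
sqrt(V(-9, r(3, 3)) + g(L)) = sqrt((8 + 6*(-4)) + (-21 - 9*(-16))) = sqrt((8 - 24) + (-21 + 144)) = sqrt(-16 + 123) = sqrt(107)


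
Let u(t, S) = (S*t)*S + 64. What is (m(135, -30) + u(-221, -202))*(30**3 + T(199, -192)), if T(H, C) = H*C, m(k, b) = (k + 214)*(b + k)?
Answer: 100658767800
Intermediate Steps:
m(k, b) = (214 + k)*(b + k)
T(H, C) = C*H
u(t, S) = 64 + t*S**2 (u(t, S) = t*S**2 + 64 = 64 + t*S**2)
(m(135, -30) + u(-221, -202))*(30**3 + T(199, -192)) = ((135**2 + 214*(-30) + 214*135 - 30*135) + (64 - 221*(-202)**2))*(30**3 - 192*199) = ((18225 - 6420 + 28890 - 4050) + (64 - 221*40804))*(27000 - 38208) = (36645 + (64 - 9017684))*(-11208) = (36645 - 9017620)*(-11208) = -8980975*(-11208) = 100658767800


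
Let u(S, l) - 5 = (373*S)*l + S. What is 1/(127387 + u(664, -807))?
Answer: -1/199743248 ≈ -5.0064e-9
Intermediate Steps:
u(S, l) = 5 + S + 373*S*l (u(S, l) = 5 + ((373*S)*l + S) = 5 + (373*S*l + S) = 5 + (S + 373*S*l) = 5 + S + 373*S*l)
1/(127387 + u(664, -807)) = 1/(127387 + (5 + 664 + 373*664*(-807))) = 1/(127387 + (5 + 664 - 199871304)) = 1/(127387 - 199870635) = 1/(-199743248) = -1/199743248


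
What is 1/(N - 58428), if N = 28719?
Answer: -1/29709 ≈ -3.3660e-5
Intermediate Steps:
1/(N - 58428) = 1/(28719 - 58428) = 1/(-29709) = -1/29709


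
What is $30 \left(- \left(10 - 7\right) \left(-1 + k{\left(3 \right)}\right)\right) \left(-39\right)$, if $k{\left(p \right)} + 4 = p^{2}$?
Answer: $14040$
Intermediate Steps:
$k{\left(p \right)} = -4 + p^{2}$
$30 \left(- \left(10 - 7\right) \left(-1 + k{\left(3 \right)}\right)\right) \left(-39\right) = 30 \left(- \left(10 - 7\right) \left(-1 - \left(4 - 3^{2}\right)\right)\right) \left(-39\right) = 30 \left(- 3 \left(-1 + \left(-4 + 9\right)\right)\right) \left(-39\right) = 30 \left(- 3 \left(-1 + 5\right)\right) \left(-39\right) = 30 \left(- 3 \cdot 4\right) \left(-39\right) = 30 \left(\left(-1\right) 12\right) \left(-39\right) = 30 \left(-12\right) \left(-39\right) = \left(-360\right) \left(-39\right) = 14040$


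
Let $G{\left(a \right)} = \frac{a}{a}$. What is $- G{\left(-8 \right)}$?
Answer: $-1$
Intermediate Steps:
$G{\left(a \right)} = 1$
$- G{\left(-8 \right)} = \left(-1\right) 1 = -1$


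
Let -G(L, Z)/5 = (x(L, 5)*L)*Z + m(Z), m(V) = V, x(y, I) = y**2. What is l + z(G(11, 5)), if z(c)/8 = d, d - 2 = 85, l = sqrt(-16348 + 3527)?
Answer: 696 + I*sqrt(12821) ≈ 696.0 + 113.23*I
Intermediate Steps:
l = I*sqrt(12821) (l = sqrt(-12821) = I*sqrt(12821) ≈ 113.23*I)
d = 87 (d = 2 + 85 = 87)
G(L, Z) = -5*Z - 5*Z*L**3 (G(L, Z) = -5*((L**2*L)*Z + Z) = -5*(L**3*Z + Z) = -5*(Z*L**3 + Z) = -5*(Z + Z*L**3) = -5*Z - 5*Z*L**3)
z(c) = 696 (z(c) = 8*87 = 696)
l + z(G(11, 5)) = I*sqrt(12821) + 696 = 696 + I*sqrt(12821)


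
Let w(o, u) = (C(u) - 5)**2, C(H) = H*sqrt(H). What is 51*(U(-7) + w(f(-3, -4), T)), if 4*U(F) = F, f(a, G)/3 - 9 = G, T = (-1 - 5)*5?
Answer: -5503257/4 + 15300*I*sqrt(30) ≈ -1.3758e+6 + 83802.0*I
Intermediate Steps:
T = -30 (T = -6*5 = -30)
f(a, G) = 27 + 3*G
C(H) = H**(3/2)
w(o, u) = (-5 + u**(3/2))**2 (w(o, u) = (u**(3/2) - 5)**2 = (-5 + u**(3/2))**2)
U(F) = F/4
51*(U(-7) + w(f(-3, -4), T)) = 51*((1/4)*(-7) + (-5 + (-30)**(3/2))**2) = 51*(-7/4 + (-5 - 30*I*sqrt(30))**2) = -357/4 + 51*(-5 - 30*I*sqrt(30))**2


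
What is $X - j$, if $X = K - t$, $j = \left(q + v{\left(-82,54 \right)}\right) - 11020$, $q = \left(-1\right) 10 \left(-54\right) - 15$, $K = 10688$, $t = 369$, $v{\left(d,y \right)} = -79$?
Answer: $20893$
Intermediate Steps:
$q = 525$ ($q = \left(-10\right) \left(-54\right) - 15 = 540 - 15 = 525$)
$j = -10574$ ($j = \left(525 - 79\right) - 11020 = 446 - 11020 = -10574$)
$X = 10319$ ($X = 10688 - 369 = 10319$)
$X - j = 10319 - -10574 = 10319 + 10574 = 20893$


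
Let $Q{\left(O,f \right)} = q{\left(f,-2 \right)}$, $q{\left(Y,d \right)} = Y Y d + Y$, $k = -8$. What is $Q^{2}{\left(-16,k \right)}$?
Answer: $18496$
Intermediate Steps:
$q{\left(Y,d \right)} = Y + d Y^{2}$ ($q{\left(Y,d \right)} = Y^{2} d + Y = d Y^{2} + Y = Y + d Y^{2}$)
$Q{\left(O,f \right)} = f \left(1 - 2 f\right)$ ($Q{\left(O,f \right)} = f \left(1 + f \left(-2\right)\right) = f \left(1 - 2 f\right)$)
$Q^{2}{\left(-16,k \right)} = \left(- 8 \left(1 - -16\right)\right)^{2} = \left(- 8 \left(1 + 16\right)\right)^{2} = \left(\left(-8\right) 17\right)^{2} = \left(-136\right)^{2} = 18496$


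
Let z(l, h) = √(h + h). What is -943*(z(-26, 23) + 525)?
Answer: -495075 - 943*√46 ≈ -5.0147e+5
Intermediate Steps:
z(l, h) = √2*√h (z(l, h) = √(2*h) = √2*√h)
-943*(z(-26, 23) + 525) = -943*(√2*√23 + 525) = -943*(√46 + 525) = -943*(525 + √46) = -495075 - 943*√46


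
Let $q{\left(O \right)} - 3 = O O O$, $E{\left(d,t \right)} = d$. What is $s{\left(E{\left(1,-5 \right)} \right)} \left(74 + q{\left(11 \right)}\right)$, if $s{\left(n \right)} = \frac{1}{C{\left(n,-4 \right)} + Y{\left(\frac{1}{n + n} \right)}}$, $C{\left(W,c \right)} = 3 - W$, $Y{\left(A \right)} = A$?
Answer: $\frac{2816}{5} \approx 563.2$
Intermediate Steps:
$s{\left(n \right)} = \frac{1}{3 + \frac{1}{2 n} - n}$ ($s{\left(n \right)} = \frac{1}{\left(3 - n\right) + \frac{1}{n + n}} = \frac{1}{\left(3 - n\right) + \frac{1}{2 n}} = \frac{1}{3 + \frac{1}{2 n} - n}$)
$q{\left(O \right)} = 3 + O^{3}$ ($q{\left(O \right)} = 3 + O O O = 3 + O^{2} O = 3 + O^{3}$)
$s{\left(E{\left(1,-5 \right)} \right)} \left(74 + q{\left(11 \right)}\right) = 2 \cdot 1 \frac{1}{1 + 2 \cdot 1 \left(3 - 1\right)} \left(74 + \left(3 + 11^{3}\right)\right) = 2 \cdot 1 \frac{1}{1 + 2 \cdot 1 \left(3 - 1\right)} \left(74 + \left(3 + 1331\right)\right) = 2 \cdot 1 \frac{1}{1 + 2 \cdot 1 \cdot 2} \left(74 + 1334\right) = 2 \cdot 1 \frac{1}{1 + 4} \cdot 1408 = 2 \cdot 1 \cdot \frac{1}{5} \cdot 1408 = \frac{2}{5} \cdot 1408 = \frac{2816}{5}$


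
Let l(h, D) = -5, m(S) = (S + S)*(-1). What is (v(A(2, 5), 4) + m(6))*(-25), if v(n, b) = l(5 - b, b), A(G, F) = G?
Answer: 425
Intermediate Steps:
m(S) = -2*S (m(S) = (2*S)*(-1) = -2*S)
v(n, b) = -5
(v(A(2, 5), 4) + m(6))*(-25) = (-5 - 2*6)*(-25) = (-5 - 12)*(-25) = -17*(-25) = 425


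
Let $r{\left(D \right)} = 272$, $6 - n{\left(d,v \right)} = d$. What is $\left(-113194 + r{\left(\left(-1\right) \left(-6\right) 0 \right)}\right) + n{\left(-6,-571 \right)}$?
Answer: $-112910$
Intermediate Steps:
$n{\left(d,v \right)} = 6 - d$
$\left(-113194 + r{\left(\left(-1\right) \left(-6\right) 0 \right)}\right) + n{\left(-6,-571 \right)} = \left(-113194 + 272\right) + \left(6 - -6\right) = -112922 + \left(6 + 6\right) = -112922 + 12 = -112910$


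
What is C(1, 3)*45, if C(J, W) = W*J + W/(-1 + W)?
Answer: 405/2 ≈ 202.50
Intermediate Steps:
C(J, W) = J*W + W/(-1 + W)
C(1, 3)*45 = (3*(1 - 1*1 + 1*3)/(-1 + 3))*45 = (3*(1 - 1 + 3)/2)*45 = (3*(½)*3)*45 = (9/2)*45 = 405/2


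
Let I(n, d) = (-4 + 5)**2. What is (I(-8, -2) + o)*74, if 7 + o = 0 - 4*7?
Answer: -2516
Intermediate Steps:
o = -35 (o = -7 + (0 - 4*7) = -7 + (0 - 28) = -7 - 28 = -35)
I(n, d) = 1 (I(n, d) = 1**2 = 1)
(I(-8, -2) + o)*74 = (1 - 35)*74 = -34*74 = -2516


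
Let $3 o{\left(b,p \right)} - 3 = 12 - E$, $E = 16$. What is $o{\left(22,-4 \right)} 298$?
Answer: $- \frac{298}{3} \approx -99.333$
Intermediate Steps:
$o{\left(b,p \right)} = - \frac{1}{3}$ ($o{\left(b,p \right)} = 1 + \frac{12 - 16}{3} = 1 + \frac{1}{3} \left(-4\right) = 1 - \frac{4}{3} = - \frac{1}{3}$)
$o{\left(22,-4 \right)} 298 = \left(- \frac{1}{3}\right) 298 = - \frac{298}{3}$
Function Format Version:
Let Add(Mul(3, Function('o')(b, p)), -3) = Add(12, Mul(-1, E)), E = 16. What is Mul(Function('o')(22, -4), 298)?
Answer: Rational(-298, 3) ≈ -99.333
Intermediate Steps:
Function('o')(b, p) = Rational(-1, 3) (Function('o')(b, p) = Add(1, Mul(Rational(1, 3), Add(12, Mul(-1, 16)))) = Add(1, Mul(Rational(1, 3), Add(12, -16))) = Add(1, Mul(Rational(1, 3), -4)) = Add(1, Rational(-4, 3)) = Rational(-1, 3))
Mul(Function('o')(22, -4), 298) = Mul(Rational(-1, 3), 298) = Rational(-298, 3)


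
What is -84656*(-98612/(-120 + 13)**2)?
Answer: 8348097472/11449 ≈ 7.2916e+5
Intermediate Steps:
-84656*(-98612/(-120 + 13)**2) = -84656/((-107)**2*(-1/98612)) = -84656/(11449*(-1/98612)) = -84656/(-11449/98612) = -84656*(-98612/11449) = 8348097472/11449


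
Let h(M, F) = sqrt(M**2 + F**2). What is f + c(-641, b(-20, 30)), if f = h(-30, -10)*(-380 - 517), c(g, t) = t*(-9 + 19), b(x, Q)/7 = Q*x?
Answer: -42000 - 8970*sqrt(10) ≈ -70366.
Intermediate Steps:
b(x, Q) = 7*Q*x (b(x, Q) = 7*(Q*x) = 7*Q*x)
h(M, F) = sqrt(F**2 + M**2)
c(g, t) = 10*t (c(g, t) = t*10 = 10*t)
f = -8970*sqrt(10) (f = sqrt((-10)**2 + (-30)**2)*(-380 - 517) = sqrt(100 + 900)*(-897) = sqrt(1000)*(-897) = (10*sqrt(10))*(-897) = -8970*sqrt(10) ≈ -28366.)
f + c(-641, b(-20, 30)) = -8970*sqrt(10) + 10*(7*30*(-20)) = -8970*sqrt(10) + 10*(-4200) = -8970*sqrt(10) - 42000 = -42000 - 8970*sqrt(10)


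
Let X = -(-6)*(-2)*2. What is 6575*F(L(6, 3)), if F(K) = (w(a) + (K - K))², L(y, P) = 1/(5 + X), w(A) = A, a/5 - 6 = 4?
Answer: 16437500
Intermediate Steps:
a = 50 (a = 30 + 5*4 = 30 + 20 = 50)
X = -24 (X = -3*4*2 = -12*2 = -24)
L(y, P) = -1/19 (L(y, P) = 1/(5 - 24) = 1/(-19) = -1/19)
F(K) = 2500 (F(K) = (50 + (K - K))² = (50 + 0)² = 50² = 2500)
6575*F(L(6, 3)) = 6575*2500 = 16437500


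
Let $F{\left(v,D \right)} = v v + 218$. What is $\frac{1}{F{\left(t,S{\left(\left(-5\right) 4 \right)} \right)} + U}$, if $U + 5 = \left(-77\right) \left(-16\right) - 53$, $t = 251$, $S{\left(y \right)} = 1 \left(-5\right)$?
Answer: $\frac{1}{64393} \approx 1.553 \cdot 10^{-5}$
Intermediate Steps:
$S{\left(y \right)} = -5$
$F{\left(v,D \right)} = 218 + v^{2}$ ($F{\left(v,D \right)} = v^{2} + 218 = 218 + v^{2}$)
$U = 1174$ ($U = -5 - -1179 = -5 + \left(1232 - 53\right) = -5 + 1179 = 1174$)
$\frac{1}{F{\left(t,S{\left(\left(-5\right) 4 \right)} \right)} + U} = \frac{1}{\left(218 + 251^{2}\right) + 1174} = \frac{1}{\left(218 + 63001\right) + 1174} = \frac{1}{63219 + 1174} = \frac{1}{64393}$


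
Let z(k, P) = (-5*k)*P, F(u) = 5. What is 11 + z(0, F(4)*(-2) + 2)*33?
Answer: 11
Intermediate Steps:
z(k, P) = -5*P*k
11 + z(0, F(4)*(-2) + 2)*33 = 11 - 5*(5*(-2) + 2)*0*33 = 11 - 5*(-10 + 2)*0*33 = 11 - 5*(-8)*0*33 = 11 + 0*33 = 11 + 0 = 11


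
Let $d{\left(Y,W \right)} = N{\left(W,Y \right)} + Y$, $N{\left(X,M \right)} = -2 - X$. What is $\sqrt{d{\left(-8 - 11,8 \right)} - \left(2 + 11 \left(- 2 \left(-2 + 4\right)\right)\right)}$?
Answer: $\sqrt{13} \approx 3.6056$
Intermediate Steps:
$d{\left(Y,W \right)} = -2 + Y - W$ ($d{\left(Y,W \right)} = \left(-2 - W\right) + Y = -2 + Y - W$)
$\sqrt{d{\left(-8 - 11,8 \right)} - \left(2 + 11 \left(- 2 \left(-2 + 4\right)\right)\right)} = \sqrt{\left(-2 - 19 - 8\right) - \left(2 + 11 \left(- 2 \left(-2 + 4\right)\right)\right)} = \sqrt{\left(-2 - 19 - 8\right) - \left(2 + 11 \left(\left(-2\right) 2\right)\right)} = \sqrt{\left(-2 - 19 - 8\right) - -42} = \sqrt{-29 + \left(44 - 2\right)} = \sqrt{-29 + 42} = \sqrt{13}$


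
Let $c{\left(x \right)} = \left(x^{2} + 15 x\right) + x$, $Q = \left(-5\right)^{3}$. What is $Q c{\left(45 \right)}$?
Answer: $-343125$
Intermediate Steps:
$Q = -125$
$c{\left(x \right)} = x^{2} + 16 x$
$Q c{\left(45 \right)} = - 125 \cdot 45 \left(16 + 45\right) = - 125 \cdot 45 \cdot 61 = \left(-125\right) 2745 = -343125$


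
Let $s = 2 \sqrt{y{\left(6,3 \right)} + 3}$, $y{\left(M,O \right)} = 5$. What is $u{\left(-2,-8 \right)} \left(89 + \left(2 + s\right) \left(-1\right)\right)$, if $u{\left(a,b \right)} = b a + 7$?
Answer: $2001 - 92 \sqrt{2} \approx 1870.9$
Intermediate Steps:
$u{\left(a,b \right)} = 7 + a b$ ($u{\left(a,b \right)} = a b + 7 = 7 + a b$)
$s = 4 \sqrt{2}$ ($s = 2 \sqrt{5 + 3} = 2 \sqrt{8} = 2 \cdot 2 \sqrt{2} = 4 \sqrt{2} \approx 5.6569$)
$u{\left(-2,-8 \right)} \left(89 + \left(2 + s\right) \left(-1\right)\right) = \left(7 - -16\right) \left(89 + \left(2 + 4 \sqrt{2}\right) \left(-1\right)\right) = \left(7 + 16\right) \left(89 - \left(2 + 4 \sqrt{2}\right)\right) = 23 \left(87 - 4 \sqrt{2}\right) = 2001 - 92 \sqrt{2}$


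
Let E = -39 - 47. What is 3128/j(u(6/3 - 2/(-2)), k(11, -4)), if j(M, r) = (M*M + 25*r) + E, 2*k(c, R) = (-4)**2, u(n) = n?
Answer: 3128/123 ≈ 25.431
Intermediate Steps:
E = -86
k(c, R) = 8 (k(c, R) = (1/2)*(-4)**2 = (1/2)*16 = 8)
j(M, r) = -86 + M**2 + 25*r (j(M, r) = (M*M + 25*r) - 86 = (M**2 + 25*r) - 86 = -86 + M**2 + 25*r)
3128/j(u(6/3 - 2/(-2)), k(11, -4)) = 3128/(-86 + (6/3 - 2/(-2))**2 + 25*8) = 3128/(-86 + (6*(1/3) - 2*(-1/2))**2 + 200) = 3128/(-86 + (2 + 1)**2 + 200) = 3128/(-86 + 3**2 + 200) = 3128/(-86 + 9 + 200) = 3128/123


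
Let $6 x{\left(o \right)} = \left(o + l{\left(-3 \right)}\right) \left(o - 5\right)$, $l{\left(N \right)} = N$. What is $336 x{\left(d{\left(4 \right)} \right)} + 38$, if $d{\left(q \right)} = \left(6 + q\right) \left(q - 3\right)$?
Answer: $1998$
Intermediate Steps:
$d{\left(q \right)} = \left(-3 + q\right) \left(6 + q\right)$ ($d{\left(q \right)} = \left(6 + q\right) \left(-3 + q\right) = \left(-3 + q\right) \left(6 + q\right)$)
$x{\left(o \right)} = \frac{\left(-5 + o\right) \left(-3 + o\right)}{6}$ ($x{\left(o \right)} = \frac{\left(o - 3\right) \left(o - 5\right)}{6} = \frac{\left(-3 + o\right) \left(-5 + o\right)}{6} = \frac{\left(-5 + o\right) \left(-3 + o\right)}{6}$)
$336 x{\left(d{\left(4 \right)} \right)} + 38 = 336 \left(\frac{5}{2} - \frac{4 \left(-18 + 4^{2} + 3 \cdot 4\right)}{3} + \frac{\left(-18 + 4^{2} + 3 \cdot 4\right)^{2}}{6}\right) + 38 = 336 \left(\frac{5}{2} - \frac{4 \left(-18 + 16 + 12\right)}{3} + \frac{\left(-18 + 16 + 12\right)^{2}}{6}\right) + 38 = 336 \left(\frac{5}{2} - \frac{40}{3} + \frac{10^{2}}{6}\right) + 38 = 336 \left(\frac{5}{2} - \frac{40}{3} + \frac{1}{6} \cdot 100\right) + 38 = 336 \left(\frac{5}{2} - \frac{40}{3} + \frac{50}{3}\right) + 38 = 336 \cdot \frac{35}{6} + 38 = 1960 + 38 = 1998$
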